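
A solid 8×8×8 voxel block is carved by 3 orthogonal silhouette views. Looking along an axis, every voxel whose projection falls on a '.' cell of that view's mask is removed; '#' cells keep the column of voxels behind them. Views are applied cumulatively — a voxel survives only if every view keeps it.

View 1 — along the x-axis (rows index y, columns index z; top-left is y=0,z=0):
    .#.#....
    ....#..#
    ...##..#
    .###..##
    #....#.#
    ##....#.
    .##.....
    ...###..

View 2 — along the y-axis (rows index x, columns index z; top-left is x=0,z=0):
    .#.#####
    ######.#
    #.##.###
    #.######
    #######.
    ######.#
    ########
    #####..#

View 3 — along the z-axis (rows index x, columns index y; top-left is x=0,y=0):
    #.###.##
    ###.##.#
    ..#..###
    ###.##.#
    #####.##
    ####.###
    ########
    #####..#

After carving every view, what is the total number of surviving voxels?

remaining voxels: 123

initial block: 8^3 = 512
[1] x-view keeps 23 columns → grid now 184
[2] y-view keeps 54 columns → grid now 157
[3] z-view keeps 50 columns → grid now 123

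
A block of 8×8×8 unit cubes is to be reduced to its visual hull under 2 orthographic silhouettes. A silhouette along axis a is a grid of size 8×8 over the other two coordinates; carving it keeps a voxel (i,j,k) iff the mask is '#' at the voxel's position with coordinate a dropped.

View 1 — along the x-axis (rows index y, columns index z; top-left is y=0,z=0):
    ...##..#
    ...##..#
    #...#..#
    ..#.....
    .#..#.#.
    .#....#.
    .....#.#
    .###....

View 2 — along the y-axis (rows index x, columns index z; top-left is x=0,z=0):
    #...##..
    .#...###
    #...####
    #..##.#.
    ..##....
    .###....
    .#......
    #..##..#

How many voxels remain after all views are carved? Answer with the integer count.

remaining voxels: 66

full grid |V| = 512
step 1: project along x, AND mask (20/64) → |grid| = 160
step 2: project along y, AND mask (26/64) → |grid| = 66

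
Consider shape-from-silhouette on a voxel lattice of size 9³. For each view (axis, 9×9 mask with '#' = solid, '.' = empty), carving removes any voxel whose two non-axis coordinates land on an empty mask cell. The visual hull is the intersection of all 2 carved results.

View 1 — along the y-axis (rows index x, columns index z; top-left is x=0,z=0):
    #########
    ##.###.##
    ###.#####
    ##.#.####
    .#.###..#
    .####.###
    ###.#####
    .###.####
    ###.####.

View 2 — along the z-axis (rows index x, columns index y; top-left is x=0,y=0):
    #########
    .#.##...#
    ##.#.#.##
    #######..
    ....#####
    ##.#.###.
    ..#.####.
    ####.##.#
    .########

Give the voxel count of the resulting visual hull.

initial block: 9^3 = 729
carve view 1 (along y, XZ-mask fill 65/81): 585 voxels remain
carve view 2 (along z, XY-mask fill 57/81): 418 voxels remain

remaining voxels: 418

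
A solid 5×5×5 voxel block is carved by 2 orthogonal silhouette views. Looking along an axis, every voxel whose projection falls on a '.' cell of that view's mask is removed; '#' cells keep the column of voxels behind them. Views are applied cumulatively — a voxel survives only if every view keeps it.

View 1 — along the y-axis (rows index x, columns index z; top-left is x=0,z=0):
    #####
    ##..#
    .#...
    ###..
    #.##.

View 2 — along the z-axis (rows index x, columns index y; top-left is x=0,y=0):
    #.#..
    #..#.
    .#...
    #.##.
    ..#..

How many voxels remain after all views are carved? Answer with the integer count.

|visual hull| = 29

start: 5×5×5 = 125 voxels
after view 1 [y-axis, 15 of 25 cells solid] → remaining = 75
after view 2 [z-axis, 9 of 25 cells solid] → remaining = 29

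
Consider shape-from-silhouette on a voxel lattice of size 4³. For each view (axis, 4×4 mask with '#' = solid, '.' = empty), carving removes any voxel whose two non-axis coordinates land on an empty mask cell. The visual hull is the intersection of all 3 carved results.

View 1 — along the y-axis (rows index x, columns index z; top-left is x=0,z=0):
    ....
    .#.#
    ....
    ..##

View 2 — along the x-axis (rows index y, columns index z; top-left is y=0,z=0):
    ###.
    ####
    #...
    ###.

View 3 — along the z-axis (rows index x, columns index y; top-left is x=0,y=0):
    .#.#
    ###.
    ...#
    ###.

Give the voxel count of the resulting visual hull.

|visual hull| = 6

initial block: 4^3 = 64
step 1: project along y, AND mask (4/16) → |grid| = 16
step 2: project along x, AND mask (11/16) → |grid| = 8
step 3: project along z, AND mask (9/16) → |grid| = 6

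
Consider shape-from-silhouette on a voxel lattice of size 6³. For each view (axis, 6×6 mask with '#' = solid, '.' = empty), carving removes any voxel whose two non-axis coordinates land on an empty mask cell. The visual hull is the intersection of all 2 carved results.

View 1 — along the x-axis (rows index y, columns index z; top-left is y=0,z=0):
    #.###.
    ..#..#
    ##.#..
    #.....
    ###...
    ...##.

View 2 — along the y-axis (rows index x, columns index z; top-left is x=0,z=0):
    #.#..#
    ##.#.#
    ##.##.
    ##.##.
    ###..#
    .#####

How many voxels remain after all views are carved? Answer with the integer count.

voxel count = 61

before carving: 216 voxels (6×6×6)
after view 1 [x-axis, 15 of 36 cells solid] → remaining = 90
after view 2 [y-axis, 24 of 36 cells solid] → remaining = 61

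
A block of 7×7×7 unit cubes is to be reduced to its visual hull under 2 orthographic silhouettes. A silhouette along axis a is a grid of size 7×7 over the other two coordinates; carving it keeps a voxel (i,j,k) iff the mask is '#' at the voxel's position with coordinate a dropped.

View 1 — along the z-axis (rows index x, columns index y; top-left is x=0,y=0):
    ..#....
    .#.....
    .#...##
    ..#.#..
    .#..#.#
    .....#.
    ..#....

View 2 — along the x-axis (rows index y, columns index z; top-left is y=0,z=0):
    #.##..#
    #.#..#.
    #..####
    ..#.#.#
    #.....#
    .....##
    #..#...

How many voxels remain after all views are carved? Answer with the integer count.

full grid |V| = 343
[1] z-view keeps 12 columns → grid now 84
[2] x-view keeps 21 columns → grid now 36

voxel count = 36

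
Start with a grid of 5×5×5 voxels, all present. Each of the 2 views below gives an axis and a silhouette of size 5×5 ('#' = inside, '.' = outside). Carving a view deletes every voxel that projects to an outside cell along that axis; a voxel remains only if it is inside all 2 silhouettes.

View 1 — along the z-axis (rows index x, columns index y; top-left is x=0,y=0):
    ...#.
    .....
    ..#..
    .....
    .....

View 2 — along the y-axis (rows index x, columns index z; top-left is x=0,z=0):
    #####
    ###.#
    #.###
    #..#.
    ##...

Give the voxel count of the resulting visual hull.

initial block: 5^3 = 125
[1] z-view keeps 2 columns → grid now 10
[2] y-view keeps 17 columns → grid now 9

9 voxels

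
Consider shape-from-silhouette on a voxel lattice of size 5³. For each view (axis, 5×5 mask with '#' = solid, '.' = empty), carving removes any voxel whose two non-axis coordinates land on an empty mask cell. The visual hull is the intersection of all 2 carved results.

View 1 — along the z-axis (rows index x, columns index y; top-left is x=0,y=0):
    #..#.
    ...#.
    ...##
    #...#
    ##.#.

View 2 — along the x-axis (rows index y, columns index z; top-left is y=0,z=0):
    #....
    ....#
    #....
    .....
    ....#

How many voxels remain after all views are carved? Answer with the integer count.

voxel count = 6

full grid |V| = 125
[1] z-view keeps 10 columns → grid now 50
[2] x-view keeps 4 columns → grid now 6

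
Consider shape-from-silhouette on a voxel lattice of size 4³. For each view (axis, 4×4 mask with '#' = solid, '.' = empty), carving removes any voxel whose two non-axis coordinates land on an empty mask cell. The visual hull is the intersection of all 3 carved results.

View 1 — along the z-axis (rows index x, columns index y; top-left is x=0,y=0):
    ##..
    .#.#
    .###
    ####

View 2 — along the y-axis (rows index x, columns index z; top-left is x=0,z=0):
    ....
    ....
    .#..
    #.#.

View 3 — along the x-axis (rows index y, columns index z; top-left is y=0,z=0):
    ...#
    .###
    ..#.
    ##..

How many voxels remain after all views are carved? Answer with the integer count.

remaining voxels: 5

before carving: 64 voxels (4×4×4)
[1] z-view keeps 11 columns → grid now 44
[2] y-view keeps 3 columns → grid now 11
[3] x-view keeps 7 columns → grid now 5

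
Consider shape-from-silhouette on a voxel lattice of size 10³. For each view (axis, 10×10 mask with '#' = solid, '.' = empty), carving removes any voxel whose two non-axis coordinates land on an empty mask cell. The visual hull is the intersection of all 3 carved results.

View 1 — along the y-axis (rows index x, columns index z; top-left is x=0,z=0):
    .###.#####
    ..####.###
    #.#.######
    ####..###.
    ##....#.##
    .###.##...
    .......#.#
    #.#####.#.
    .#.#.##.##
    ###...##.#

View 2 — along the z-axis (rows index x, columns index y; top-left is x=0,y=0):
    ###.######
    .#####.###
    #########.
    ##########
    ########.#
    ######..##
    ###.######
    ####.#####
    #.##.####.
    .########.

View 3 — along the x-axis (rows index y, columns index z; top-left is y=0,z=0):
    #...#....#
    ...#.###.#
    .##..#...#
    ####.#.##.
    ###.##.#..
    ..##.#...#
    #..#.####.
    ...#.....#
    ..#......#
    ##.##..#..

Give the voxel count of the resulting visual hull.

start: 10×10×10 = 1000 voxels
carve view 1 (along y, XZ-mask fill 61/100): 610 voxels remain
carve view 2 (along z, XY-mask fill 86/100): 526 voxels remain
carve view 3 (along x, YZ-mask fill 44/100): 229 voxels remain

remaining voxels: 229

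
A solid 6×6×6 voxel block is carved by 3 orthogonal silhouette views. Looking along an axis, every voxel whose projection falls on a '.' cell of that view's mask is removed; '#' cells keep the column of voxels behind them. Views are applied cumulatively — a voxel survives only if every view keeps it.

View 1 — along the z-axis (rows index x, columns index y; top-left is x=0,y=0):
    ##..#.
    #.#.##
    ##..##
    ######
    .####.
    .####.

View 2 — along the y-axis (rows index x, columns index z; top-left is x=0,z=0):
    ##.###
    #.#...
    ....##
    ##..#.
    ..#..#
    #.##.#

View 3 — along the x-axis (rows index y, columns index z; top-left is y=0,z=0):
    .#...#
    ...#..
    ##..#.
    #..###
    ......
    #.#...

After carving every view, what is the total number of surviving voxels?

initial block: 6^3 = 216
V1 z: intersect with XY mask (25 set) -- 150 left
V2 y: intersect with XZ mask (18 set) -- 73 left
V3 x: intersect with YZ mask (12 set) -- 20 left

remaining voxels: 20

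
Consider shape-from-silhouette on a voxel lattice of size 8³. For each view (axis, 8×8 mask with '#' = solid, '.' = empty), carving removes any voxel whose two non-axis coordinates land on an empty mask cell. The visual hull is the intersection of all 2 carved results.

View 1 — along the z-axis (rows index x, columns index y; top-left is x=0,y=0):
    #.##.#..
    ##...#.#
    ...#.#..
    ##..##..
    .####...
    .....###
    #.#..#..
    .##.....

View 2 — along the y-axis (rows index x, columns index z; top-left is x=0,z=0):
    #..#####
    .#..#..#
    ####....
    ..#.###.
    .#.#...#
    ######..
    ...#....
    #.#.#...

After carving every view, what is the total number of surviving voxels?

remaining voxels: 99

initial block: 8^3 = 512
V1 z: intersect with XY mask (26 set) -- 208 left
V2 y: intersect with XZ mask (30 set) -- 99 left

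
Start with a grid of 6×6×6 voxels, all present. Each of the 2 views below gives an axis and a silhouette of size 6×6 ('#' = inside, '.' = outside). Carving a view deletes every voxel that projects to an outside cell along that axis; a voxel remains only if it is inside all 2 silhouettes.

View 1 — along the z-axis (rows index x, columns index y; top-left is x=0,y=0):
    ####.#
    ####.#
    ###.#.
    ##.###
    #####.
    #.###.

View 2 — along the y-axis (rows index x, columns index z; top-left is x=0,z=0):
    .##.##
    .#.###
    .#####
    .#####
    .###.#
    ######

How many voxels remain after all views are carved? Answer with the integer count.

|visual hull| = 129

start: 6×6×6 = 216 voxels
carve view 1 (along z, XY-mask fill 28/36): 168 voxels remain
carve view 2 (along y, XZ-mask fill 28/36): 129 voxels remain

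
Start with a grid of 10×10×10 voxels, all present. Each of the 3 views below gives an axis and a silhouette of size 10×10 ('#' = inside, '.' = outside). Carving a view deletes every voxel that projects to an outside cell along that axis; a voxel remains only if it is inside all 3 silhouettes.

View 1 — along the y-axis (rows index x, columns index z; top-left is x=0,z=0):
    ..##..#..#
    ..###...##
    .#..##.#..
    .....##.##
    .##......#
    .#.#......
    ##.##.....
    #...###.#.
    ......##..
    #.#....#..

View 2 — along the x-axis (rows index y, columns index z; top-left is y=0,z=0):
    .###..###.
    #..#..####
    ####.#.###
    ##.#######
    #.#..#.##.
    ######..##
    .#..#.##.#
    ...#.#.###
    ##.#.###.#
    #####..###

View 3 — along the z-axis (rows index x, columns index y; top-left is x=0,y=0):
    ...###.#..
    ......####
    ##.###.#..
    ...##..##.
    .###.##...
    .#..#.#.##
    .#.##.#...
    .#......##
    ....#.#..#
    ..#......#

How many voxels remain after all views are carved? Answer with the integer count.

initial block: 10^3 = 1000
  1. axis=1 (XZ plane), |mask|=36  ⇒  voxels=360
  2. axis=0 (YZ plane), |mask|=67  ⇒  voxels=238
  3. axis=2 (XY plane), |mask|=40  ⇒  voxels=92

voxel count = 92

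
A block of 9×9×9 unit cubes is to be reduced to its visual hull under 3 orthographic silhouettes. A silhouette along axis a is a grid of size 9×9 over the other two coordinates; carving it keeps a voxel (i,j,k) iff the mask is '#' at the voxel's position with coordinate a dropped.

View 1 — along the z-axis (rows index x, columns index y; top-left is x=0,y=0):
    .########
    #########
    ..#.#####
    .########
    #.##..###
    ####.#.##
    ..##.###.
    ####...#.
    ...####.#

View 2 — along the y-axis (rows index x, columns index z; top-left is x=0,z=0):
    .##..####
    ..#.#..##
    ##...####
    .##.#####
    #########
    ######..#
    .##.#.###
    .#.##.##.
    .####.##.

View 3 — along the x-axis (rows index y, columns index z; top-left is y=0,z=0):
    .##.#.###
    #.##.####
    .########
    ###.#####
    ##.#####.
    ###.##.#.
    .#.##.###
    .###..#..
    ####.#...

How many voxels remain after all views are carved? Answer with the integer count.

remaining voxels: 259

start: 9×9×9 = 729 voxels
  1. axis=2 (XY plane), |mask|=59  ⇒  voxels=531
  2. axis=1 (XZ plane), |mask|=56  ⇒  voxels=364
  3. axis=0 (YZ plane), |mask|=57  ⇒  voxels=259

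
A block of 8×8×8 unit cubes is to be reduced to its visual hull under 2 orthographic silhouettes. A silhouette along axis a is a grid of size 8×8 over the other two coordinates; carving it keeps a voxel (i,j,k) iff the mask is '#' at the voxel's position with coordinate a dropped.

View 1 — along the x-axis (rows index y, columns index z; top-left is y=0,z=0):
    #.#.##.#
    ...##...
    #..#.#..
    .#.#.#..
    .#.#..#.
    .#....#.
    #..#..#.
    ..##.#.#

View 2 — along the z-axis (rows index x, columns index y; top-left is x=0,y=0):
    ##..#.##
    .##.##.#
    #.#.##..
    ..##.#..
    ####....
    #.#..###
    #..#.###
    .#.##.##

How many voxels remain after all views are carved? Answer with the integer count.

initial block: 8^3 = 512
V1 x: intersect with YZ mask (25 set) -- 200 left
V2 z: intersect with XY mask (36 set) -- 114 left

114 voxels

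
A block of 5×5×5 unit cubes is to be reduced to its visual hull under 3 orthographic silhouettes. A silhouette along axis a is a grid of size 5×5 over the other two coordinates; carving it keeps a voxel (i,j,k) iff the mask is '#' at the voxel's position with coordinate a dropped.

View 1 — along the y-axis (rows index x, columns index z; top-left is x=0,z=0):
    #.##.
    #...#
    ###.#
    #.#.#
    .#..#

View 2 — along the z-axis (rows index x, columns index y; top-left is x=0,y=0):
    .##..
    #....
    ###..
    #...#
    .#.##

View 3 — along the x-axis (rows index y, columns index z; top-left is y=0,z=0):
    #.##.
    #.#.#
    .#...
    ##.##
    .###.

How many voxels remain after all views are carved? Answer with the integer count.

|visual hull| = 16

full grid |V| = 125
  1. axis=1 (XZ plane), |mask|=14  ⇒  voxels=70
  2. axis=2 (XY plane), |mask|=11  ⇒  voxels=32
  3. axis=0 (YZ plane), |mask|=14  ⇒  voxels=16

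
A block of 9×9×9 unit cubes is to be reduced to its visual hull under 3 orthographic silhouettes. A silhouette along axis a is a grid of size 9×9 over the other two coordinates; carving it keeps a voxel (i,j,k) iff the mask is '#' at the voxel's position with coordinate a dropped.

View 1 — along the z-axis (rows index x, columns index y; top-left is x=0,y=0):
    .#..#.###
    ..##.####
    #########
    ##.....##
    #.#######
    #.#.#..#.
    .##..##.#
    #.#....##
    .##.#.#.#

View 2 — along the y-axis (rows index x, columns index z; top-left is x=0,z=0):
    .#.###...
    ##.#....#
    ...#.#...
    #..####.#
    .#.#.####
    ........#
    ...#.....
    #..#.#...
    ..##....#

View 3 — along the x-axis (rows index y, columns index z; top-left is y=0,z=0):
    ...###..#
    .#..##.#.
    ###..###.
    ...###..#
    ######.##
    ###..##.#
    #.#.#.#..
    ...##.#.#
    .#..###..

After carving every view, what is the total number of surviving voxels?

88 voxels

start: 9×9×9 = 729 voxels
step 1: project along z, AND mask (50/81) → |grid| = 450
step 2: project along y, AND mask (30/81) → |grid| = 170
step 3: project along x, AND mask (44/81) → |grid| = 88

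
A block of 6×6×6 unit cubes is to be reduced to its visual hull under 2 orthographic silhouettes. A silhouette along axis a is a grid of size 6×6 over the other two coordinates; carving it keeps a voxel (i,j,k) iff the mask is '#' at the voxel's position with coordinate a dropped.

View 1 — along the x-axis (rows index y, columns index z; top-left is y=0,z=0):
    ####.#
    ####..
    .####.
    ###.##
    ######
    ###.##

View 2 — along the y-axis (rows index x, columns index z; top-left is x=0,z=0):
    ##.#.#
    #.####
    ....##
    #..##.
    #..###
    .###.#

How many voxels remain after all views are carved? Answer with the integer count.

100 voxels

start: 6×6×6 = 216 voxels
step 1: project along x, AND mask (29/36) → |grid| = 174
step 2: project along y, AND mask (22/36) → |grid| = 100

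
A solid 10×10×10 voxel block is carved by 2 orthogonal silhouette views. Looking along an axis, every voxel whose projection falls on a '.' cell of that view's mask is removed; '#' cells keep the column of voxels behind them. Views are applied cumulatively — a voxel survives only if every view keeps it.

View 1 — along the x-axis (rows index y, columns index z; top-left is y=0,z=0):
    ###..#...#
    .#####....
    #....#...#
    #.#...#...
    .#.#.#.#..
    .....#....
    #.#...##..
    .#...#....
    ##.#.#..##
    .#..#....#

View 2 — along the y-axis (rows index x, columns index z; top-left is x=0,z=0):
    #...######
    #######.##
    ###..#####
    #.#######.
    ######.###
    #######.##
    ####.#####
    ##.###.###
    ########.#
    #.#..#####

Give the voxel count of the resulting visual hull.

before carving: 1000 voxels (10×10×10)
[1] x-view keeps 36 columns → grid now 360
[2] y-view keeps 83 columns → grid now 306

remaining voxels: 306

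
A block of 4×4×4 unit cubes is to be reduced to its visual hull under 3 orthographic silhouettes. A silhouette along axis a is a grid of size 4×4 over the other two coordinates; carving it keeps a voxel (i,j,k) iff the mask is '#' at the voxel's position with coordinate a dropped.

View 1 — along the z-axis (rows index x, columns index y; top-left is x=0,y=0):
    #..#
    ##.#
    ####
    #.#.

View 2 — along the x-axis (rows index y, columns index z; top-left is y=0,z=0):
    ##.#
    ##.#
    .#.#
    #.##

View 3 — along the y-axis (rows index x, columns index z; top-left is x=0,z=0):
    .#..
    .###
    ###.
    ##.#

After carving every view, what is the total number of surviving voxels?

remaining voxels: 19

start: 4×4×4 = 64 voxels
after view 1 [z-axis, 11 of 16 cells solid] → remaining = 44
after view 2 [x-axis, 11 of 16 cells solid] → remaining = 31
after view 3 [y-axis, 10 of 16 cells solid] → remaining = 19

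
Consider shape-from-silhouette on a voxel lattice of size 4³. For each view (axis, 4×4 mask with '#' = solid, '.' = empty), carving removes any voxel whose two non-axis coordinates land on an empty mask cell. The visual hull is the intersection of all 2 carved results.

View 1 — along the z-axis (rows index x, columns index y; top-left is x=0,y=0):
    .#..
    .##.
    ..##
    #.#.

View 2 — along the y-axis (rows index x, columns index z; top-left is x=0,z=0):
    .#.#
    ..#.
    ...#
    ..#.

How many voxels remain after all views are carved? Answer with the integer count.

before carving: 64 voxels (4×4×4)
V1 z: intersect with XY mask (7 set) -- 28 left
V2 y: intersect with XZ mask (5 set) -- 8 left

remaining voxels: 8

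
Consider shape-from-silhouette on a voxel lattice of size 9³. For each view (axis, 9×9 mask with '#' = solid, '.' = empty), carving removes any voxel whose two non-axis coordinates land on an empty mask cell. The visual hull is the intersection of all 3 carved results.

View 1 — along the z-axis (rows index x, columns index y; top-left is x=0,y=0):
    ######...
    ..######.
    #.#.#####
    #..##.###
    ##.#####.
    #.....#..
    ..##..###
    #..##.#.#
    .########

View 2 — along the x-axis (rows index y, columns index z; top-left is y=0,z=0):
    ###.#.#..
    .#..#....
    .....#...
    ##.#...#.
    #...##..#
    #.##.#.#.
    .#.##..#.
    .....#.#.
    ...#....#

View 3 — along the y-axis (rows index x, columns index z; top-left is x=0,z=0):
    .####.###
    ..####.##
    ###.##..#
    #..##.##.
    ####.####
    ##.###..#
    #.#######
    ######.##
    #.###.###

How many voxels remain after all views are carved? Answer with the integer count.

start: 9×9×9 = 729 voxels
carve view 1 (along z, XY-mask fill 52/81): 468 voxels remain
carve view 2 (along x, YZ-mask fill 29/81): 176 voxels remain
carve view 3 (along y, XZ-mask fill 61/81): 132 voxels remain

remaining voxels: 132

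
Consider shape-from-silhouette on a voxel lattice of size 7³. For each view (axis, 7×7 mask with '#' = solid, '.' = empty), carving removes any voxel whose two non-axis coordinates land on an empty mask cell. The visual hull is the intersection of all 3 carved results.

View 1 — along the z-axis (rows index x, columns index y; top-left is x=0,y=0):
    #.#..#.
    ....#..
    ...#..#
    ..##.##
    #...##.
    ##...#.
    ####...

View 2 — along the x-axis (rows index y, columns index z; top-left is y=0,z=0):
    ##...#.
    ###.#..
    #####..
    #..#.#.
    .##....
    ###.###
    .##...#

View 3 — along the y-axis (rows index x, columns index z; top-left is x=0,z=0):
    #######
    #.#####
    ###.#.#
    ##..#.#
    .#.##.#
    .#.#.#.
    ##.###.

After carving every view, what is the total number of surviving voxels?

voxel count = 52

full grid |V| = 343
step 1: project along z, AND mask (20/49) → |grid| = 140
step 2: project along x, AND mask (26/49) → |grid| = 78
step 3: project along y, AND mask (34/49) → |grid| = 52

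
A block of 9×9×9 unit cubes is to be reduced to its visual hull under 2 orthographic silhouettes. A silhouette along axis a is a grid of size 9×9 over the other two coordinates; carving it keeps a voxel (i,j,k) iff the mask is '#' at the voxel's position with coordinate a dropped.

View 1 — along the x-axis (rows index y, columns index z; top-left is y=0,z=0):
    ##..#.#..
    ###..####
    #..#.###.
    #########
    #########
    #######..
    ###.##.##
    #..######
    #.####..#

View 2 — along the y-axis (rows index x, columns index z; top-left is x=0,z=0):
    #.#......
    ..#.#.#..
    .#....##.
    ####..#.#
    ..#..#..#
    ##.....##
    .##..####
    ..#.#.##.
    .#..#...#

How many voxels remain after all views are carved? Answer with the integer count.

start: 9×9×9 = 729 voxels
  1. axis=0 (YZ plane), |mask|=61  ⇒  voxels=549
  2. axis=1 (XZ plane), |mask|=34  ⇒  voxels=225

remaining voxels: 225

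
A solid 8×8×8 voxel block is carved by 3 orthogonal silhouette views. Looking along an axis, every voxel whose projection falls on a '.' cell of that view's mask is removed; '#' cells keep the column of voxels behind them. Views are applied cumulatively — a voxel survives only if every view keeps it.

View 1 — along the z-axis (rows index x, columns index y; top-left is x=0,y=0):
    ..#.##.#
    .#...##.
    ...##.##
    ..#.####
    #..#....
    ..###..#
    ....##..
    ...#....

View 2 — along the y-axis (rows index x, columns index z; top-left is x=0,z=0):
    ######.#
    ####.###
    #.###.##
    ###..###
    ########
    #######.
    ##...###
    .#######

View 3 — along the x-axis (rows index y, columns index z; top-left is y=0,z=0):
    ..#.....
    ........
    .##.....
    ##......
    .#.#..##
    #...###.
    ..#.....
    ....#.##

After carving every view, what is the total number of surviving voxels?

start: 8×8×8 = 512 voxels
V1 z: intersect with XY mask (25 set) -- 200 left
V2 y: intersect with XZ mask (53 set) -- 164 left
V3 x: intersect with YZ mask (17 set) -- 52 left

52 voxels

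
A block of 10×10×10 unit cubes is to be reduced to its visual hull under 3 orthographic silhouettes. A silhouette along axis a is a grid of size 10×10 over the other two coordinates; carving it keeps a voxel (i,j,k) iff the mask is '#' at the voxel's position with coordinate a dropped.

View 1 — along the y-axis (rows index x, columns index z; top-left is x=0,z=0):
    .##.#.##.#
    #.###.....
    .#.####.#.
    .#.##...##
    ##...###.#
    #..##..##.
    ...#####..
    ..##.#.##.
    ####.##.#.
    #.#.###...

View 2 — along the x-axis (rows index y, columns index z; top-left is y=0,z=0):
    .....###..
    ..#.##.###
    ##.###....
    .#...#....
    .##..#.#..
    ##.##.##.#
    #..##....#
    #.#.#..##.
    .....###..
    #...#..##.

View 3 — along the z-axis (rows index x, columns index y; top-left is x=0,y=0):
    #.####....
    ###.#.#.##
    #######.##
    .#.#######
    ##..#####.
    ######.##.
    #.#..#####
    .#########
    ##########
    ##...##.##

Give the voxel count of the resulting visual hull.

|visual hull| = 181

initial block: 10^3 = 1000
step 1: project along y, AND mask (54/100) → |grid| = 540
step 2: project along x, AND mask (43/100) → |grid| = 236
step 3: project along z, AND mask (76/100) → |grid| = 181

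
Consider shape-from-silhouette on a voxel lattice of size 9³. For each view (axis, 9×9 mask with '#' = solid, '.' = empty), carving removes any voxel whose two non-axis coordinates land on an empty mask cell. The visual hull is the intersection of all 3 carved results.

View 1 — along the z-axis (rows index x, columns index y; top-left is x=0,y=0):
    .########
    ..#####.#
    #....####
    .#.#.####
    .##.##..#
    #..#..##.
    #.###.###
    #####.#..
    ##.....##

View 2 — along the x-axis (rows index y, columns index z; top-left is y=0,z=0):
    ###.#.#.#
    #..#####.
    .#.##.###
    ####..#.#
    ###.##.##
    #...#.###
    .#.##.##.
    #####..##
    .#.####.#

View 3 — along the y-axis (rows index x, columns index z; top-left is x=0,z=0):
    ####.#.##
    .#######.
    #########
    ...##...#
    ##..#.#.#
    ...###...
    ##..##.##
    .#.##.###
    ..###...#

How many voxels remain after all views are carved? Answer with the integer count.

remaining voxels: 198

start: 9×9×9 = 729 voxels
[1] z-view keeps 51 columns → grid now 459
[2] x-view keeps 54 columns → grid now 305
[3] y-view keeps 50 columns → grid now 198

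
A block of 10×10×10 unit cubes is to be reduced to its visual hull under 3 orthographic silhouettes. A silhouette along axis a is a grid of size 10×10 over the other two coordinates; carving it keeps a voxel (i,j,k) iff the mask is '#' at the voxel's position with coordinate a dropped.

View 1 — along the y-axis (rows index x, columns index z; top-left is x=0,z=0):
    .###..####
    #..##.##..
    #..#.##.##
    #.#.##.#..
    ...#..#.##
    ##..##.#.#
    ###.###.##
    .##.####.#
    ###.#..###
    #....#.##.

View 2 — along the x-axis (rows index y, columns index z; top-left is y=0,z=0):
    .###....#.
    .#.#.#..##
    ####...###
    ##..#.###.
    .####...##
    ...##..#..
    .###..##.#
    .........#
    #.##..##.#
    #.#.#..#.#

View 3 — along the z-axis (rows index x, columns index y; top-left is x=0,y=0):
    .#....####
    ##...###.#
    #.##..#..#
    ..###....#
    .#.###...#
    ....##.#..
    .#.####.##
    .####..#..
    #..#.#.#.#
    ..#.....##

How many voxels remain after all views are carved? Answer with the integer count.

full grid |V| = 1000
carve view 1 (along y, XZ-mask fill 59/100): 590 voxels remain
carve view 2 (along x, YZ-mask fill 49/100): 285 voxels remain
carve view 3 (along z, XY-mask fill 48/100): 138 voxels remain

|visual hull| = 138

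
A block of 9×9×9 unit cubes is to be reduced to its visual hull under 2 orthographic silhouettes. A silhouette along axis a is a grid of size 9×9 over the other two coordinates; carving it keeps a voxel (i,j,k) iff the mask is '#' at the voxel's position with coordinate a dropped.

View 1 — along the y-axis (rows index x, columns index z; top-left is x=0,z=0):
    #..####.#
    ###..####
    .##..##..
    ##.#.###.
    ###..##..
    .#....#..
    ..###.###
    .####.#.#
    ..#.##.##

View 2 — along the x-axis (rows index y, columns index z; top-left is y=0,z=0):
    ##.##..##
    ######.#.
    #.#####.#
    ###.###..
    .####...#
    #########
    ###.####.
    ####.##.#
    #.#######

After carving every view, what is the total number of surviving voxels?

remaining voxels: 322

initial block: 9^3 = 729
[1] y-view keeps 47 columns → grid now 423
[2] x-view keeps 62 columns → grid now 322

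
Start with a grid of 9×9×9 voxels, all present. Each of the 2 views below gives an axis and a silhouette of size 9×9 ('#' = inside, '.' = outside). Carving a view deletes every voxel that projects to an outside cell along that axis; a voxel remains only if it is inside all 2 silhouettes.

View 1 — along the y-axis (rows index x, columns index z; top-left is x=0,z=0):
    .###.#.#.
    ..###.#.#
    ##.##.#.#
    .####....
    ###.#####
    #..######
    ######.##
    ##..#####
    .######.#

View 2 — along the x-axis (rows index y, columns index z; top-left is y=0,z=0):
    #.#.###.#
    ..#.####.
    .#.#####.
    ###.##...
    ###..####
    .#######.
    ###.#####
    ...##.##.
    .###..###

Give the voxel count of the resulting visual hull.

voxel count = 341

before carving: 729 voxels (9×9×9)
[1] y-view keeps 57 columns → grid now 513
[2] x-view keeps 54 columns → grid now 341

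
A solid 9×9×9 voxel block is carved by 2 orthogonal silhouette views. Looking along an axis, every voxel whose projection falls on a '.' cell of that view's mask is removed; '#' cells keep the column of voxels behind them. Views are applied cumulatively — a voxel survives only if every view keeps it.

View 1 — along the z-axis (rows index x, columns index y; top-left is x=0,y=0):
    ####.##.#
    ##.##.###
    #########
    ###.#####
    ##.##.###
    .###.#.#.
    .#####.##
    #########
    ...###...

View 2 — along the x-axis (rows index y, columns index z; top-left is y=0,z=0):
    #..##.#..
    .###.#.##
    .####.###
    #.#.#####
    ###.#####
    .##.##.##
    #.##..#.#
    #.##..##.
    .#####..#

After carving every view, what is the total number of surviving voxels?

full grid |V| = 729
  1. axis=2 (XY plane), |mask|=62  ⇒  voxels=558
  2. axis=0 (YZ plane), |mask|=54  ⇒  voxels=375

|visual hull| = 375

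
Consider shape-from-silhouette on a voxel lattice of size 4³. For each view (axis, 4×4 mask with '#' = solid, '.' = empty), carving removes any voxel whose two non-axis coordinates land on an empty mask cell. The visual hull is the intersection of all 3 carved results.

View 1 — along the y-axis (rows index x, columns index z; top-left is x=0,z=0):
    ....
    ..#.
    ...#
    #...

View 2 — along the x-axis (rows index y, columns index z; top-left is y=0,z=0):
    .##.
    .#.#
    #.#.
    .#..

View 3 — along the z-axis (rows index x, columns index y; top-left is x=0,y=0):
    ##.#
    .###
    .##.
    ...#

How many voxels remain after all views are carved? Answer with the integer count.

voxel count = 2

start: 4×4×4 = 64 voxels
carve view 1 (along y, XZ-mask fill 3/16): 12 voxels remain
carve view 2 (along x, YZ-mask fill 7/16): 4 voxels remain
carve view 3 (along z, XY-mask fill 9/16): 2 voxels remain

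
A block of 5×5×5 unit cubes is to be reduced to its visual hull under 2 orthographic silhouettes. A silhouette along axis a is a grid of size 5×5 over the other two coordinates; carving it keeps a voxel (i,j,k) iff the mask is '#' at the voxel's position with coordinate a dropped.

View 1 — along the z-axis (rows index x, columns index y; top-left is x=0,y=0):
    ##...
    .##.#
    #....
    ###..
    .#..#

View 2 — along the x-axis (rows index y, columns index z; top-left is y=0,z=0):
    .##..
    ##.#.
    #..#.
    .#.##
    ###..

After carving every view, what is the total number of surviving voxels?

|visual hull| = 28

initial block: 5^3 = 125
[1] z-view keeps 11 columns → grid now 55
[2] x-view keeps 13 columns → grid now 28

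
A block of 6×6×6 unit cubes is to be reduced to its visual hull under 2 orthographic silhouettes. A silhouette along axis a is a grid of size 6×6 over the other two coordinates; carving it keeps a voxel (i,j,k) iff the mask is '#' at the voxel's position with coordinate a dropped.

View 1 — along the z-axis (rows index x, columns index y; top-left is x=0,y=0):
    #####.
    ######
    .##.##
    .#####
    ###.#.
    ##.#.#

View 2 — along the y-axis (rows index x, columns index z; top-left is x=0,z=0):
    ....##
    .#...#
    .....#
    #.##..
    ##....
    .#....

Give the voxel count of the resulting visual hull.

remaining voxels: 53

initial block: 6^3 = 216
V1 z: intersect with XY mask (28 set) -- 168 left
V2 y: intersect with XZ mask (11 set) -- 53 left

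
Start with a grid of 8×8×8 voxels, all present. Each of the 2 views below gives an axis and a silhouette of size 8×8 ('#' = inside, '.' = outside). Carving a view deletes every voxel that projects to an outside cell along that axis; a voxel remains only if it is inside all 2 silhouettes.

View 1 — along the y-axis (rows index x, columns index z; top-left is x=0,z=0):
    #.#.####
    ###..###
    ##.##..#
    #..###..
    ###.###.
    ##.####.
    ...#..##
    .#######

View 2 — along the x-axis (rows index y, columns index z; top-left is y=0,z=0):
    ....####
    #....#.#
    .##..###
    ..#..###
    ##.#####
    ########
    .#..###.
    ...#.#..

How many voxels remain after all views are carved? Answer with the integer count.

|visual hull| = 203

before carving: 512 voxels (8×8×8)
step 1: project along y, AND mask (43/64) → |grid| = 344
step 2: project along x, AND mask (37/64) → |grid| = 203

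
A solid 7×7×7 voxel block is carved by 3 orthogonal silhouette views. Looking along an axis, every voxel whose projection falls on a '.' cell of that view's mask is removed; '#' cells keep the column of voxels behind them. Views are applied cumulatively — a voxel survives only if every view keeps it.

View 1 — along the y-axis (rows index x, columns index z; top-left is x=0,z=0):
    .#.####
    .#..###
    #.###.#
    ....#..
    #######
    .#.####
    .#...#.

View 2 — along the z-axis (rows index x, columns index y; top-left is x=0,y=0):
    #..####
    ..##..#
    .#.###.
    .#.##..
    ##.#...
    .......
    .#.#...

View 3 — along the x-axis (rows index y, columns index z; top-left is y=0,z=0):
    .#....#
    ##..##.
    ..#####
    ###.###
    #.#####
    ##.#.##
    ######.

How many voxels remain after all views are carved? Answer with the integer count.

remaining voxels: 61

initial block: 7^3 = 343
  1. axis=1 (XZ plane), |mask|=29  ⇒  voxels=203
  2. axis=2 (XY plane), |mask|=20  ⇒  voxels=85
  3. axis=0 (YZ plane), |mask|=34  ⇒  voxels=61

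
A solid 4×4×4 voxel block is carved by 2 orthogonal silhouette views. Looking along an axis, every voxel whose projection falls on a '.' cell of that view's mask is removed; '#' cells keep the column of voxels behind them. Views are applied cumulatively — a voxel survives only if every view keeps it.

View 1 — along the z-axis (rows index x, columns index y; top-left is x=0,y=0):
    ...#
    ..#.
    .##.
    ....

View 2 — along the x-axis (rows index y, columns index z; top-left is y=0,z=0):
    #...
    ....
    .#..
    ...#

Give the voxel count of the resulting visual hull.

full grid |V| = 64
after view 1 [z-axis, 4 of 16 cells solid] → remaining = 16
after view 2 [x-axis, 3 of 16 cells solid] → remaining = 3

|visual hull| = 3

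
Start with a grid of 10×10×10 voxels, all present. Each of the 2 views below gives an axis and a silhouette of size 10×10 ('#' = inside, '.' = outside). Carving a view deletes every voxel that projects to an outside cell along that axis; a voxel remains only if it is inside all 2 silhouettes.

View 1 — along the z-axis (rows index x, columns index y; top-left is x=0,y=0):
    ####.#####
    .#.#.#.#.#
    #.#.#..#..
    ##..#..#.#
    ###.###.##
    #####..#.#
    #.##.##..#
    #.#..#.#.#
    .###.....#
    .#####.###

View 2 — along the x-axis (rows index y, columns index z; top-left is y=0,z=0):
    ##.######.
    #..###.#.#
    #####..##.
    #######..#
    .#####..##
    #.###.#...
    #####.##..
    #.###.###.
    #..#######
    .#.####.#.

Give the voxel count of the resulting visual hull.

start: 10×10×10 = 1000 voxels
  1. axis=2 (XY plane), |mask|=61  ⇒  voxels=610
  2. axis=0 (YZ plane), |mask|=69  ⇒  voxels=415

|visual hull| = 415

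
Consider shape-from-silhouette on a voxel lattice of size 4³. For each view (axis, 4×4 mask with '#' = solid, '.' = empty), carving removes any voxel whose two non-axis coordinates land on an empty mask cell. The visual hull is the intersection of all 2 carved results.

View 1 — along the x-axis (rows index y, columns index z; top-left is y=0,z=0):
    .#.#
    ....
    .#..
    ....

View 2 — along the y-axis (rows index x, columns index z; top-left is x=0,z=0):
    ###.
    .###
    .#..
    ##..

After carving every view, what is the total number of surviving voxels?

start: 4×4×4 = 64 voxels
carve view 1 (along x, YZ-mask fill 3/16): 12 voxels remain
carve view 2 (along y, XZ-mask fill 9/16): 9 voxels remain

9 voxels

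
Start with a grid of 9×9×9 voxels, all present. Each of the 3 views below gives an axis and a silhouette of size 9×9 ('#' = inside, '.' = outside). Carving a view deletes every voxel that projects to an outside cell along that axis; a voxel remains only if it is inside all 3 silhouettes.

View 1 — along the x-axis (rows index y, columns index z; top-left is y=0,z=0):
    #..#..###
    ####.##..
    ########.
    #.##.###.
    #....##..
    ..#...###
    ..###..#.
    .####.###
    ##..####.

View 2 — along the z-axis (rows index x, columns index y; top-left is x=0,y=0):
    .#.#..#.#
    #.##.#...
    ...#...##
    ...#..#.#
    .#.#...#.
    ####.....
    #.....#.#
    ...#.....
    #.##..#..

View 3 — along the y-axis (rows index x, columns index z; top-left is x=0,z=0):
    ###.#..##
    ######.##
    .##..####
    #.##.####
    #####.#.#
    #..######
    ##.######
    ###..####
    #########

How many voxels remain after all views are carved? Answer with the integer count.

voxel count = 135

full grid |V| = 729
  1. axis=0 (YZ plane), |mask|=49  ⇒  voxels=441
  2. axis=2 (XY plane), |mask|=29  ⇒  voxels=168
  3. axis=1 (XZ plane), |mask|=65  ⇒  voxels=135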